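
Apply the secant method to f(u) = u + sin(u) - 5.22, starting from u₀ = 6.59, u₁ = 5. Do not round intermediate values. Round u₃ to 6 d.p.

5.752003

Secant update: u_(k+1) = u_k − f(u_k)·(u_k − u_(k-1))/(f(u_k) − f(u_(k-1))).
f(u_0) = 1.672024, f(u_1) = -1.178924
u_2 = 5.000000 - (-1.178924)·(5.000000 - 6.590000)/(-1.178924 - (1.672024)) = 5.657497; f(u_2) = -0.148158
u_3 = 5.657497 - (-0.148158)·(5.657497 - 5.000000)/(-0.148158 - (-1.178924)) = 5.752003; f(u_3) = 0.025450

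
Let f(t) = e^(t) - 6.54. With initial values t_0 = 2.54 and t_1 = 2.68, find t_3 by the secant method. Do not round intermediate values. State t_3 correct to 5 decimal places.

f(t_0) = 6.139671, f(t_1) = 8.045093
t_2 = 2.680000 - (8.045093)·(2.680000 - 2.540000)/(8.045093 - (6.139671)) = 2.088891; f(t_2) = 1.535951
t_3 = 2.088891 - (1.535951)·(2.088891 - 2.680000)/(1.535951 - (8.045093)) = 1.949408; f(t_3) = 0.484525

1.94941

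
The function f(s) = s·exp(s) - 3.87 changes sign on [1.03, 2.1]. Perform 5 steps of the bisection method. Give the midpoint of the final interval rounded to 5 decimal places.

f(1.030000) = -0.984902, f(2.100000) = 13.278957 (opposite signs)
step 1: m = 1.565000, f(m) = 3.614886 > 0 → root in [1.030000, 1.565000]
step 2: m = 1.297500, f(m) = 0.879025 > 0 → root in [1.030000, 1.297500]
step 3: m = 1.163750, f(m) = -0.143768 < 0 → root in [1.163750, 1.297500]
step 4: m = 1.230625, f(m) = 0.342883 > 0 → root in [1.163750, 1.230625]
step 5: m = 1.197187, f(m) = 0.093639 > 0 → root in [1.163750, 1.197187]
Midpoint of [1.163750, 1.197187] = 1.180469

1.18047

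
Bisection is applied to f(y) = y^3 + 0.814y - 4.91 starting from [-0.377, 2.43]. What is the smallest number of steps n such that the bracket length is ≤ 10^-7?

25

Initial width b − a = 2.43 − -0.377 = 2.807000.
After n steps the width is (b−a)/2^n; need (b−a)/2^n ≤ 10^-7.
So n ≥ log₂(2.807000/10^-7) = log₂(28070000.0000) ≈ 24.7425.
Hence n = 25.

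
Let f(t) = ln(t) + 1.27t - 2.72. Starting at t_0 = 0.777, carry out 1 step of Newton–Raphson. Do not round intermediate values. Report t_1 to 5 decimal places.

1.55351

f'(t) = 1/t + 1.27
t_0 = 0.777000: f = -1.985525, f' = 2.557001 → t_1 = 0.777000 - (-1.985525)/(2.557001) = 1.553505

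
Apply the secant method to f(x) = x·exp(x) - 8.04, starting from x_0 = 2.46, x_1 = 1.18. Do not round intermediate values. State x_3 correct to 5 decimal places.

1.68467

Secant update: x_(k+1) = x_k − f(x_k)·(x_k − x_(k-1))/(f(x_k) − f(x_(k-1))).
f(x_0) = 20.753836, f(x_1) = -4.199838
x_2 = 1.180000 - (-4.199838)·(1.180000 - 2.460000)/(-4.199838 - (20.753836)) = 1.395431; f(x_2) = -2.407045
x_3 = 1.395431 - (-2.407045)·(1.395431 - 1.180000)/(-2.407045 - (-4.199838)) = 1.684673; f(x_3) = 1.041551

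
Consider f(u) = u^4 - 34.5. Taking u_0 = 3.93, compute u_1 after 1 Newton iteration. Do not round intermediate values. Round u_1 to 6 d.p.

f'(u) = 4u^3
u_0 = 3.930000: f = 204.044936, f' = 242.793828 → u_1 = 3.930000 - (204.044936)/(242.793828) = 3.089596

3.089596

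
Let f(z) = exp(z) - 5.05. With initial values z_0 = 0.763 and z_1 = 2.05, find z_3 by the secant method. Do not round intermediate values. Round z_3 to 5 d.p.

1.58008

f(z_0) = -2.905299, f(z_1) = 2.717901
z_2 = 2.050000 - (2.717901)·(2.050000 - 0.763000)/(2.717901 - (-2.905299)) = 1.427945; f(z_2) = -0.879878
z_3 = 1.427945 - (-0.879878)·(1.427945 - 2.050000)/(-0.879878 - (2.717901)) = 1.580076; f(z_3) = -0.194676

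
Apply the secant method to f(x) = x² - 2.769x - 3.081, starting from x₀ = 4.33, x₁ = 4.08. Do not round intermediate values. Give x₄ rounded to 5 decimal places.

f(x_0) = 3.678130, f(x_1) = 2.267880
x_2 = 4.080000 - (2.267880)·(4.080000 - 4.330000)/(2.267880 - (3.678130)) = 3.677965; f(x_2) = 0.262141
x_3 = 3.677965 - (0.262141)·(3.677965 - 4.080000)/(0.262141 - (2.267880)) = 3.625421; f(x_3) = 0.023885
x_4 = 3.625421 - (0.023885)·(3.625421 - 3.677965)/(0.023885 - (0.262141)) = 3.620153; f(x_4) = 0.000305

3.62015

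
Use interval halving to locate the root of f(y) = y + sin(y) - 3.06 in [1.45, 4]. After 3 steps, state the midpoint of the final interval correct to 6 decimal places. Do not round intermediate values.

f(1.450000) = -0.617287, f(4.000000) = 0.183198 (opposite signs)
step 1: m = 2.725000, f(m) = 0.069647 > 0 → root in [1.450000, 2.725000]
step 2: m = 2.087500, f(m) = -0.103048 < 0 → root in [2.087500, 2.725000]
step 3: m = 2.406250, f(m) = 0.017091 > 0 → root in [2.087500, 2.406250]
Midpoint of [2.087500, 2.406250] = 2.246875

2.246875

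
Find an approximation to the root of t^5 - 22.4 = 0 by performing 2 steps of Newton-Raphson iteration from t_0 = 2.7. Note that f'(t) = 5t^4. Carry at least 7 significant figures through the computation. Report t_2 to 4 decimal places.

1.9720

t_0 = 2.700000: f = 121.089070, f' = 265.720500 → t_1 = 2.700000 - (121.089070)/(265.720500) = 2.244299
t_1 = 2.244299: f = 34.538193, f' = 126.850723 → t_2 = 2.244299 - (34.538193)/(126.850723) = 1.972025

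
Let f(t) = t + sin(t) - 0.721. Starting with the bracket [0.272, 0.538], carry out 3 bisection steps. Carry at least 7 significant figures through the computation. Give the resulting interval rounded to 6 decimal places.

f(0.272000) = -0.180342, f(0.538000) = 0.329420 (opposite signs)
step 1: m = 0.405000, f(m) = 0.078019 > 0 → root in [0.272000, 0.405000]
step 2: m = 0.338500, f(m) = -0.050427 < 0 → root in [0.338500, 0.405000]
step 3: m = 0.371750, f(m) = 0.013996 > 0 → root in [0.338500, 0.371750]

[0.338500, 0.371750]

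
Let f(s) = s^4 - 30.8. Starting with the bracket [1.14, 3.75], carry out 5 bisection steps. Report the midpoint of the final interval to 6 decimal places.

f(1.140000) = -29.111040, f(3.750000) = 166.953906 (opposite signs)
step 1: m = 2.445000, f(m) = 4.936783 > 0 → root in [1.140000, 2.445000]
step 2: m = 1.792500, f(m) = -20.476270 < 0 → root in [1.792500, 2.445000]
step 3: m = 2.118750, f(m) = -10.647967 < 0 → root in [2.118750, 2.445000]
step 4: m = 2.281875, f(m) = -3.687635 < 0 → root in [2.281875, 2.445000]
step 5: m = 2.363437, f(m) = 0.401573 > 0 → root in [2.281875, 2.363437]
Midpoint of [2.281875, 2.363437] = 2.322656

2.322656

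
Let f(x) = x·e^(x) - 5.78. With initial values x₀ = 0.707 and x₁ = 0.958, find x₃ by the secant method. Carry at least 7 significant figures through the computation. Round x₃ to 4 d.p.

1.3062

f(x_0) = -4.346276, f(x_1) = -3.282994
x_2 = 0.958000 - (-3.282994)·(0.958000 - 0.707000)/(-3.282994 - (-4.346276)) = 1.732989; f(x_2) = 4.024447
x_3 = 1.732989 - (4.024447)·(1.732989 - 0.958000)/(4.024447 - (-3.282994)) = 1.306177; f(x_3) = -0.957553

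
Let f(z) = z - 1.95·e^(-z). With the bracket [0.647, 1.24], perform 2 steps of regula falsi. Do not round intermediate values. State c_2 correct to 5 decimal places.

0.84178

f(0.647000) = -0.374048, f(1.240000) = 0.675701
step 1: c = 0.858299, f(c) = 0.031727 > 0 → new bracket [0.647000, 0.858299]
step 2: c = 0.841777, f(c) = 0.001437 > 0 → new bracket [0.647000, 0.841777]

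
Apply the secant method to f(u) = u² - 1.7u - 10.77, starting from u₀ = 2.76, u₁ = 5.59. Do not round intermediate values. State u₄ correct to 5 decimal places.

4.24248

Secant update: u_(k+1) = u_k − f(u_k)·(u_k − u_(k-1))/(f(u_k) − f(u_(k-1))).
f(u_0) = -7.844400, f(u_1) = 10.975100
u_2 = 5.590000 - (10.975100)·(5.590000 - 2.760000)/(10.975100 - (-7.844400)) = 3.939609; f(u_2) = -1.946816
u_3 = 3.939609 - (-1.946816)·(3.939609 - 5.590000)/(-1.946816 - (10.975100)) = 4.188257; f(u_3) = -0.348541
u_4 = 4.188257 - (-0.348541)·(4.188257 - 3.939609)/(-0.348541 - (-1.946816)) = 4.242480; f(u_4) = 0.016423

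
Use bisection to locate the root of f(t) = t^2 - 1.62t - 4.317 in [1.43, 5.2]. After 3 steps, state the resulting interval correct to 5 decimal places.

[2.84375, 3.31500]

f(1.430000) = -4.588700, f(5.200000) = 14.299000 (opposite signs)
step 1: m = 3.315000, f(m) = 1.301925 > 0 → root in [1.430000, 3.315000]
step 2: m = 2.372500, f(m) = -2.531694 < 0 → root in [2.372500, 3.315000]
step 3: m = 2.843750, f(m) = -0.836961 < 0 → root in [2.843750, 3.315000]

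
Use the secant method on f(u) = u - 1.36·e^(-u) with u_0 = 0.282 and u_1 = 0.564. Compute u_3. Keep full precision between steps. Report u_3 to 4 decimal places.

f(u_0) = -0.743812, f(u_1) = -0.209743
u_2 = 0.564000 - (-0.209743)·(0.564000 - 0.282000)/(-0.209743 - (-0.743812)) = 0.674749; f(u_2) = -0.017878
u_3 = 0.674749 - (-0.017878)·(0.674749 - 0.564000)/(-0.017878 - (-0.209743)) = 0.685068; f(u_3) = -0.000448

0.6851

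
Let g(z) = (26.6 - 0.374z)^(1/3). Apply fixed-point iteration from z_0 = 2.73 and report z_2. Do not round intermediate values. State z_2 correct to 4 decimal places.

z_1 = g(2.730000) = 2.946418
z_2 = g(2.946418) = 2.943307

2.9433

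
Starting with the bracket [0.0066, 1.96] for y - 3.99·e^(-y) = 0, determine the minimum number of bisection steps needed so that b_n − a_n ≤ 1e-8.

Initial width b − a = 1.96 − 0.0066 = 1.953400.
After n steps the width is (b−a)/2^n; need (b−a)/2^n ≤ 1e-8.
So n ≥ log₂(1.953400/1e-8) = log₂(195340000.0000) ≈ 27.5414.
Hence n = 28.

28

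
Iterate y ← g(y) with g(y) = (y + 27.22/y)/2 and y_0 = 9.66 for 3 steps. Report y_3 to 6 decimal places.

5.217939

y_1 = g(9.660000) = 6.238903
y_2 = g(6.238903) = 5.300925
y_3 = g(5.300925) = 5.217939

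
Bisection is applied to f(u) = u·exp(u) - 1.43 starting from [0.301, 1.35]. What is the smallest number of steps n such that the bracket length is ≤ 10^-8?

27

Initial width b − a = 1.35 − 0.301 = 1.049000.
After n steps the width is (b−a)/2^n; need (b−a)/2^n ≤ 10^-8.
So n ≥ log₂(1.049000/10^-8) = log₂(104900000.0000) ≈ 26.6444.
Hence n = 27.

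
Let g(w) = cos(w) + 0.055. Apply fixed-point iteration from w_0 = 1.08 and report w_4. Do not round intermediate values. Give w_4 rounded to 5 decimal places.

0.84432

w_1 = g(1.080000) = 0.526328
w_2 = g(0.526328) = 0.919657
w_3 = g(0.919657) = 0.661093
w_4 = g(0.661093) = 0.844322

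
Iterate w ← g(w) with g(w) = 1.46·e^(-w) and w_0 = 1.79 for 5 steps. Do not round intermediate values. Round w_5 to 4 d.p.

w_1 = g(1.790000) = 0.243762
w_2 = g(0.243762) = 1.144164
w_3 = g(1.144164) = 0.464995
w_4 = g(0.464995) = 0.917082
w_5 = g(0.917082) = 0.583538

0.5835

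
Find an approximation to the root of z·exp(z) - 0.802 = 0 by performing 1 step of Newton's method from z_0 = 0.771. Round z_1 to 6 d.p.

0.545119

f'(z) = (z + 1)·exp(z)
z_0 = 0.771000: f = 0.864846, f' = 3.828773 → z_1 = 0.771000 - (0.864846)/(3.828773) = 0.545119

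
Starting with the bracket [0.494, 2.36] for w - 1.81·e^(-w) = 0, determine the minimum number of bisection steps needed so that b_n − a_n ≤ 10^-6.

Initial width b − a = 2.36 − 0.494 = 1.866000.
After n steps the width is (b−a)/2^n; need (b−a)/2^n ≤ 10^-6.
So n ≥ log₂(1.866000/10^-6) = log₂(1866000.0000) ≈ 20.8315.
Hence n = 21.

21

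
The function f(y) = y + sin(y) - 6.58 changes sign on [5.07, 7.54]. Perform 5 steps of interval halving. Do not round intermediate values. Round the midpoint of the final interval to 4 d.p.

6.4208

f(5.070000) = -2.446736, f(7.540000) = 1.911111 (opposite signs)
step 1: m = 6.305000, f(m) = -0.253187 < 0 → root in [6.305000, 7.540000]
step 2: m = 6.922500, f(m) = 0.939146 > 0 → root in [6.305000, 6.922500]
step 3: m = 6.613750, f(m) = 0.358327 > 0 → root in [6.305000, 6.613750]
step 4: m = 6.459375, f(m) = 0.054655 > 0 → root in [6.305000, 6.459375]
step 5: m = 6.382187, f(m) = -0.098972 < 0 → root in [6.382187, 6.459375]
Midpoint of [6.382187, 6.459375] = 6.420781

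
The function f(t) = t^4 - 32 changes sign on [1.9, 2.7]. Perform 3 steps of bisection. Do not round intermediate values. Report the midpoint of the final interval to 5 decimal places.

f(1.900000) = -18.967900, f(2.700000) = 21.144100 (opposite signs)
step 1: m = 2.300000, f(m) = -4.015900 < 0 → root in [2.300000, 2.700000]
step 2: m = 2.500000, f(m) = 7.062500 > 0 → root in [2.300000, 2.500000]
step 3: m = 2.400000, f(m) = 1.177600 > 0 → root in [2.300000, 2.400000]
Midpoint of [2.300000, 2.400000] = 2.350000

2.35000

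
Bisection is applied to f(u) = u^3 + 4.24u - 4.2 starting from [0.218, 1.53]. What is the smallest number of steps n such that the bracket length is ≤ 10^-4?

14

Initial width b − a = 1.53 − 0.218 = 1.312000.
After n steps the width is (b−a)/2^n; need (b−a)/2^n ≤ 10^-4.
So n ≥ log₂(1.312000/10^-4) = log₂(13120.0000) ≈ 13.6795.
Hence n = 14.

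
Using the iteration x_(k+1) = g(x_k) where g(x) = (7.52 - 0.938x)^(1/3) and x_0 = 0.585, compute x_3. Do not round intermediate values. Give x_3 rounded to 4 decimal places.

1.8010

x_1 = g(0.585000) = 1.910311
x_2 = g(1.910311) = 1.789250
x_3 = g(1.789250) = 1.800996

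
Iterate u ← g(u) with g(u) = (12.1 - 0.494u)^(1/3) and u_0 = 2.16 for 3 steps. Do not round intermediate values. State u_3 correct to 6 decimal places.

u_1 = g(2.160000) = 2.226199
u_2 = g(2.226199) = 2.223997
u_3 = g(2.223997) = 2.224071

2.224071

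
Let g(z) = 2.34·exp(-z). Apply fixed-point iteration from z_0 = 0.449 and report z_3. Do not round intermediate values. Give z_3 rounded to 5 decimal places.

z_1 = g(0.449000) = 1.493543
z_2 = g(1.493543) = 0.525507
z_3 = g(0.525507) = 1.383538

1.38354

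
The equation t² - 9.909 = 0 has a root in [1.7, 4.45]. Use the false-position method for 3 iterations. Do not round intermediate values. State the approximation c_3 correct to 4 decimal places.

f(1.700000) = -7.019000, f(4.450000) = 9.893500
step 1: c = 2.841301, f(c) = -1.836010 < 0 → new bracket [2.841301, 4.450000]
step 2: c = 3.093109, f(c) = -0.341676 < 0 → new bracket [3.093109, 4.450000]
step 3: c = 3.138406, f(c) = -0.059411 < 0 → new bracket [3.138406, 4.450000]

3.1384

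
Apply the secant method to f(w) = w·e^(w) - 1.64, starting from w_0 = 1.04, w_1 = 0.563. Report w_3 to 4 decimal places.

0.7711

f(w_0) = 1.302386, f(w_1) = -0.651410
w_2 = 0.563000 - (-0.651410)·(0.563000 - 1.040000)/(-0.651410 - (1.302386)) = 0.722035; f(w_2) = -0.153604
w_3 = 0.722035 - (-0.153604)·(0.722035 - 0.563000)/(-0.153604 - (-0.651410)) = 0.771108; f(w_3) = 0.027258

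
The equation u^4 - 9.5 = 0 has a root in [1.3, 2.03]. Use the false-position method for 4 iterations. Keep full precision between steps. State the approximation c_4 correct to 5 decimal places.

1.75458

False-position update: c = (a·f(b) − b·f(a))/(f(b) − f(a)); replace the endpoint whose sign matches f(c).
f(1.300000) = -6.643900, f(2.030000) = 7.481817
step 1: c = 1.643349, f(c) = -2.206786 < 0 → new bracket [1.643349, 2.030000]
step 2: c = 1.731417, f(c) = -0.513170 < 0 → new bracket [1.731417, 2.030000]
step 3: c = 1.750582, f(c) = -0.108615 < 0 → new bracket [1.750582, 2.030000]
step 4: c = 1.754580, f(c) = -0.022521 < 0 → new bracket [1.754580, 2.030000]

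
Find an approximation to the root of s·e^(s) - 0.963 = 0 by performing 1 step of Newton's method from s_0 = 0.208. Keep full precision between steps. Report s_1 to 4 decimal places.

Newton update: s ← s − f(s)/f'(s).
f'(s) = (s + 1)·e^(s)
s_0 = 0.208000: f = -0.706908, f' = 1.487306 → s_1 = 0.208000 - (-0.706908)/(1.487306) = 0.683294

0.6833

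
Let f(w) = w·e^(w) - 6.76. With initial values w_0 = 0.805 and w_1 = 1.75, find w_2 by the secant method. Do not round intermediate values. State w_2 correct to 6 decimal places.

Secant update: w_(k+1) = w_k − f(w_k)·(w_k − w_(k-1))/(f(w_k) − f(w_(k-1))).
f(w_0) = -4.959459, f(w_1) = 3.310555
w_2 = 1.750000 - (3.310555)·(1.750000 - 0.805000)/(3.310555 - (-4.959459)) = 1.371709; f(w_2) = -1.352613

1.371709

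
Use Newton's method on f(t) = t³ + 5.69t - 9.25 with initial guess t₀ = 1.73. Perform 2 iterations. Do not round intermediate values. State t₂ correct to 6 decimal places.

f'(t) = 3t² + 5.69
t_0 = 1.730000: f = 5.771417, f' = 14.668700 → t_1 = 1.730000 - (5.771417)/(14.668700) = 1.336549
t_1 = 1.336549: f = 0.742524, f' = 11.049088 → t_2 = 1.336549 - (0.742524)/(11.049088) = 1.269347

1.269347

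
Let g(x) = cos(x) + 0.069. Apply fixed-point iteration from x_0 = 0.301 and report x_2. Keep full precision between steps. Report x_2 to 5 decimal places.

x_1 = g(0.301000) = 1.024040
x_2 = g(1.024040) = 0.588919

0.58892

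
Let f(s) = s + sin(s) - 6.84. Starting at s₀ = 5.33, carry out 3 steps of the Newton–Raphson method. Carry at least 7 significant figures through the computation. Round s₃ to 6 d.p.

6.563416

f'(s) = 1 + cos(s)
s_0 = 5.330000: f = -2.325264, f' = 1.579089 → s_1 = 5.330000 - (-2.325264)/(1.579089) = 6.802535
s_1 = 6.802535: f = 0.458851, f' = 1.868142 → s_2 = 6.802535 - (0.458851)/(1.868142) = 6.556916
s_2 = 6.556916: f = -0.012758, f' = 1.962769 → s_3 = 6.556916 - (-0.012758)/(1.962769) = 6.563416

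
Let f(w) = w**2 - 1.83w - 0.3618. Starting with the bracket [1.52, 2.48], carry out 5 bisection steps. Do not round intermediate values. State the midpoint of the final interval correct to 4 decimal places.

2.0150

f(1.520000) = -0.833000, f(2.480000) = 1.250200 (opposite signs)
step 1: m = 2.000000, f(m) = -0.021800 < 0 → root in [2.000000, 2.480000]
step 2: m = 2.240000, f(m) = 0.556600 > 0 → root in [2.000000, 2.240000]
step 3: m = 2.120000, f(m) = 0.253000 > 0 → root in [2.000000, 2.120000]
step 4: m = 2.060000, f(m) = 0.112000 > 0 → root in [2.000000, 2.060000]
step 5: m = 2.030000, f(m) = 0.044200 > 0 → root in [2.000000, 2.030000]
Midpoint of [2.000000, 2.030000] = 2.015000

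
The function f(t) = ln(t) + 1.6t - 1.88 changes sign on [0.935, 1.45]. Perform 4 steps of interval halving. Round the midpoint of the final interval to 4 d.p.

1.1120

f(0.935000) = -0.451209, f(1.450000) = 0.811564 (opposite signs)
step 1: m = 1.192500, f(m) = 0.204052 > 0 → root in [0.935000, 1.192500]
step 2: m = 1.063750, f(m) = -0.116200 < 0 → root in [1.063750, 1.192500]
step 3: m = 1.128125, f(m) = 0.045557 > 0 → root in [1.063750, 1.128125]
step 4: m = 1.095937, f(m) = -0.034890 < 0 → root in [1.095937, 1.128125]
Midpoint of [1.095937, 1.128125] = 1.112031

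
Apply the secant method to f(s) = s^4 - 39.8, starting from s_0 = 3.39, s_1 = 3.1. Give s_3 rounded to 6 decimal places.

2.568138

f(s_0) = 92.268362, f(s_1) = 52.552100
s_2 = 3.100000 - (52.552100)·(3.100000 - 3.390000)/(52.552100 - (92.268362)) = 2.716275; f(s_2) = 14.637123
s_3 = 2.716275 - (14.637123)·(2.716275 - 3.100000)/(14.637123 - (52.552100)) = 2.568138; f(s_3) = 3.698413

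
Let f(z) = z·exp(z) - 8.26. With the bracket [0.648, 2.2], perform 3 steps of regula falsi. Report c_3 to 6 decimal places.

False-position update: c = (a·f(b) − b·f(a))/(f(b) − f(a)); replace the endpoint whose sign matches f(c).
f(0.648000) = -7.021210, f(2.200000) = 11.595030
step 1: c = 1.233345, f(c) = -4.026308 < 0 → new bracket [1.233345, 2.200000]
step 2: c = 1.482494, f(c) = -1.731217 < 0 → new bracket [1.482494, 2.200000]
step 3: c = 1.575706, f(c) = -0.642798 < 0 → new bracket [1.575706, 2.200000]

1.575706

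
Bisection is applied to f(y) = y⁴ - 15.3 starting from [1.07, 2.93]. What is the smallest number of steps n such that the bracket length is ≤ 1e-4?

15

Initial width b − a = 2.93 − 1.07 = 1.860000.
After n steps the width is (b−a)/2^n; need (b−a)/2^n ≤ 1e-4.
So n ≥ log₂(1.860000/1e-4) = log₂(18600.0000) ≈ 14.1830.
Hence n = 15.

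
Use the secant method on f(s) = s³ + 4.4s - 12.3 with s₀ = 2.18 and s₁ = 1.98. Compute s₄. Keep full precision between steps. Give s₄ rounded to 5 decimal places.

f(s_0) = 7.652232, f(s_1) = 4.174392
s_2 = 1.980000 - (4.174392)·(1.980000 - 2.180000)/(4.174392 - (7.652232)) = 1.739943; f(s_2) = 0.623261
s_3 = 1.739943 - (0.623261)·(1.739943 - 1.980000)/(0.623261 - (4.174392)) = 1.697811; f(s_3) = 0.064413
s_4 = 1.697811 - (0.064413)·(1.697811 - 1.739943)/(0.064413 - (0.623261)) = 1.692955; f(s_4) = 0.001171

1.69295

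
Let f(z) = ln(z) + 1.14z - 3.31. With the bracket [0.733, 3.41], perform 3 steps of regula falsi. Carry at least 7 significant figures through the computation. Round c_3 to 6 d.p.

f(0.733000) = -2.784990, f(3.410000) = 1.804112
step 1: c = 2.357592, f(c) = 0.235295 > 0 → new bracket [0.733000, 2.357592]
step 2: c = 2.231028, f(c) = 0.035834 > 0 → new bracket [0.733000, 2.231028]
step 3: c = 2.211998, f(c) = 0.005574 > 0 → new bracket [0.733000, 2.211998]

2.211998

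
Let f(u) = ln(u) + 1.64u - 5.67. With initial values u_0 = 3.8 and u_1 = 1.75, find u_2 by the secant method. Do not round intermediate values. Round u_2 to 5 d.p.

2.86007

f(u_0) = 1.897001, f(u_1) = -2.240384
u_2 = 1.750000 - (-2.240384)·(1.750000 - 3.800000)/(-2.240384 - (1.897001)) = 2.860070; f(u_2) = 0.071361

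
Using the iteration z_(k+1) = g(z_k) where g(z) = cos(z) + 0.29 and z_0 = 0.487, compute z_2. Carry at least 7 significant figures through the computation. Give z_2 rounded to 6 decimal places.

0.676705

z_1 = g(0.487000) = 1.173741
z_2 = g(1.173741) = 0.676705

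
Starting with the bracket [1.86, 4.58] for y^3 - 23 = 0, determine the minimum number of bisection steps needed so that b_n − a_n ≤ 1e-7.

25

Initial width b − a = 4.58 − 1.86 = 2.720000.
After n steps the width is (b−a)/2^n; need (b−a)/2^n ≤ 1e-7.
So n ≥ log₂(2.720000/1e-7) = log₂(27200000.0000) ≈ 24.6971.
Hence n = 25.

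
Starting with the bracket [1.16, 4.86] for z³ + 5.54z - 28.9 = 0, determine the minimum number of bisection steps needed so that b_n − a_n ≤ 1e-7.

Initial width b − a = 4.86 − 1.16 = 3.700000.
After n steps the width is (b−a)/2^n; need (b−a)/2^n ≤ 1e-7.
So n ≥ log₂(3.700000/1e-7) = log₂(37000000.0000) ≈ 25.1410.
Hence n = 26.

26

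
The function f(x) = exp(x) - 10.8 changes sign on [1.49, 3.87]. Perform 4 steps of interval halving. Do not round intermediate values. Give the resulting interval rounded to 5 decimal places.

f(1.490000) = -6.362904, f(3.870000) = 37.142386 (opposite signs)
step 1: m = 2.680000, f(m) = 3.785093 > 0 → root in [1.490000, 2.680000]
step 2: m = 2.085000, f(m) = -2.755409 < 0 → root in [2.085000, 2.680000]
step 3: m = 2.382500, f(m) = 0.031949 > 0 → root in [2.085000, 2.382500]
step 4: m = 2.233750, f(m) = -1.465194 < 0 → root in [2.233750, 2.382500]

[2.23375, 2.38250]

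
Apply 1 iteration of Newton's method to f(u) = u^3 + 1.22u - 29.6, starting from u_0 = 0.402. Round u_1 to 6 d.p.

17.438832

f'(u) = 3u^2 + 1.22
u_0 = 0.402000: f = -29.044595, f' = 1.704812 → u_1 = 0.402000 - (-29.044595)/(1.704812) = 17.438832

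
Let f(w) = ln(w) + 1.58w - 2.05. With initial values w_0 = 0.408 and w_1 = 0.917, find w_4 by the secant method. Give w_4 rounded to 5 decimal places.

1.18826

f(w_0) = -2.301848, f(w_1) = -0.687788
w_2 = 0.917000 - (-0.687788)·(0.917000 - 0.408000)/(-0.687788 - (-2.301848)) = 1.133896; f(w_2) = -0.132784
w_3 = 1.133896 - (-0.132784)·(1.133896 - 0.917000)/(-0.132784 - (-0.687788)) = 1.185789; f(w_3) = -0.006046
w_4 = 1.185789 - (-0.006046)·(1.185789 - 1.133896)/(-0.006046 - (-0.132784)) = 1.188264; f(w_4) = -0.000049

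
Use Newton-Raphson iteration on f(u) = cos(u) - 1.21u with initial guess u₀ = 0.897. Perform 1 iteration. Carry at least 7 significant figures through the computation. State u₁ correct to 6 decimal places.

0.665304

Newton update: u ← u − f(u)/f'(u).
f'(u) = -sin(u) - 1.21
u_0 = 0.897000: f = -0.461413, f' = -1.991459 → u_1 = 0.897000 - (-0.461413)/(-1.991459) = 0.665304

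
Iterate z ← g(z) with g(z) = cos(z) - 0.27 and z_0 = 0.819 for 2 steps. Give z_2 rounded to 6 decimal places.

z_1 = g(0.819000) = 0.412952
z_2 = g(0.412952) = 0.645940

0.645940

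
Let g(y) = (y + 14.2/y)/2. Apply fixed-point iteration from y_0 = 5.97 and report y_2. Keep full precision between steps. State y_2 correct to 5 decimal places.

y_1 = g(5.970000) = 4.174280
y_2 = g(4.174280) = 3.788032

3.78803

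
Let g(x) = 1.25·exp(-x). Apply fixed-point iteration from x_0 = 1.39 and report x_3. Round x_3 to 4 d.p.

x_1 = g(1.390000) = 0.311344
x_2 = g(0.311344) = 0.915577
x_3 = g(0.915577) = 0.500357

0.5004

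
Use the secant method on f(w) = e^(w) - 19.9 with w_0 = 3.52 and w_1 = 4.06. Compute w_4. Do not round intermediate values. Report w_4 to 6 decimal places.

3.000545

Secant update: w_(k+1) = w_k − f(w_k)·(w_k − w_(k-1))/(f(w_k) − f(w_(k-1))).
f(w_0) = 13.884428, f(w_1) = 38.074311
w_2 = 4.060000 - (38.074311)·(4.060000 - 3.520000)/(38.074311 - (13.884428)) = 3.210053; f(w_2) = 4.880389
w_3 = 3.210053 - (4.880389)·(3.210053 - 4.060000)/(4.880389 - (38.074311)) = 3.085088; f(w_3) = 1.969385
w_4 = 3.085088 - (1.969385)·(3.085088 - 3.210053)/(1.969385 - (4.880389)) = 3.000545; f(w_4) = 0.196488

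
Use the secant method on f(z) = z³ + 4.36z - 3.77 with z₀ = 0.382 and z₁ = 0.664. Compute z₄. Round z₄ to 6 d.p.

0.762854

f(z_0) = -2.048737, f(z_1) = -0.582205
z_2 = 0.664000 - (-0.582205)·(0.664000 - 0.382000)/(-0.582205 - (-2.048737)) = 0.775952; f(z_2) = 0.080355
z_3 = 0.775952 - (0.080355)·(0.775952 - 0.664000)/(0.080355 - (-0.582205)) = 0.762375; f(z_3) = -0.002942
z_4 = 0.762375 - (-0.002942)·(0.762375 - 0.775952)/(-0.002942 - (0.080355)) = 0.762854; f(z_4) = -0.000014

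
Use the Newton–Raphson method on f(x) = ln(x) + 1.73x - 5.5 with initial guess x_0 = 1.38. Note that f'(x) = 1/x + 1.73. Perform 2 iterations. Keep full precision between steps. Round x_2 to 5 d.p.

x_0 = 1.380000: f = -2.790517, f' = 2.454638 → x_1 = 1.380000 - (-2.790517)/(2.454638) = 2.516834
x_1 = 2.516834: f = -0.222875, f' = 2.127325 → x_2 = 2.516834 - (-0.222875)/(2.127325) = 2.621602

2.62160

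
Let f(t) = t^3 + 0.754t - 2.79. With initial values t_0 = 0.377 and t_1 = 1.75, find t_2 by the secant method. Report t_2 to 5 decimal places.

f(t_0) = -2.452159, f(t_1) = 3.888875
t_2 = 1.750000 - (3.888875)·(1.750000 - 0.377000)/(3.888875 - (-2.452159)) = 0.907957; f(t_2) = -1.356894

0.90796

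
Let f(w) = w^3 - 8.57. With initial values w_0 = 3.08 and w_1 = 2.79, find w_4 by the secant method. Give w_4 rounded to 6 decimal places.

2.053145

Secant update: w_(k+1) = w_k − f(w_k)·(w_k − w_(k-1))/(f(w_k) − f(w_(k-1))).
f(w_0) = 20.648112, f(w_1) = 13.147639
w_2 = 2.790000 - (13.147639)·(2.790000 - 3.080000)/(13.147639 - (20.648112)) = 2.281657; f(w_2) = 3.308207
w_3 = 2.281657 - (3.308207)·(2.281657 - 2.790000)/(3.308207 - (13.147639)) = 2.110742; f(w_3) = 0.833843
w_4 = 2.110742 - (0.833843)·(2.110742 - 2.281657)/(0.833843 - (3.308207)) = 2.053145; f(w_4) = 0.084834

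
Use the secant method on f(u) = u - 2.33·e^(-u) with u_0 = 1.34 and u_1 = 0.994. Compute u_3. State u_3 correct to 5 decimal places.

0.92455

Secant update: u_(k+1) = u_k − f(u_k)·(u_k − u_(k-1))/(f(u_k) − f(u_(k-1))).
f(u_0) = 0.729900, f(u_1) = 0.131682
u_2 = 0.994000 - (0.131682)·(0.994000 - 1.340000)/(0.131682 - (0.729900)) = 0.917837; f(u_2) = -0.012723
u_3 = 0.917837 - (-0.012723)·(0.917837 - 0.994000)/(-0.012723 - (0.131682)) = 0.924547; f(u_3) = 0.000211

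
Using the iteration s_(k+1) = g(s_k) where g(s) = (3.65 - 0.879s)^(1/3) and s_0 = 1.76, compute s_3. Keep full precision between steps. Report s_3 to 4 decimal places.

1.3487

s_1 = g(1.760000) = 1.281181
s_2 = g(1.281181) = 1.361510
s_3 = g(1.361510) = 1.348692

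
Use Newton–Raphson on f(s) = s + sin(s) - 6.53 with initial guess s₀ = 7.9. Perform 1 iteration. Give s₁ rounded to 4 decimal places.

5.4168

f'(s) = 1 + cos(s)
s_0 = 7.900000: f = 2.368941, f' = 0.953998 → s_1 = 7.900000 - (2.368941)/(0.953998) = 5.416827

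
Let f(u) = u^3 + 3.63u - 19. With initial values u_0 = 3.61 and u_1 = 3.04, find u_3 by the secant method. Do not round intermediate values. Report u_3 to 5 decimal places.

Secant update: u_(k+1) = u_k − f(u_k)·(u_k − u_(k-1))/(f(u_k) − f(u_(k-1))).
f(u_0) = 41.150181, f(u_1) = 20.129664
u_2 = 3.040000 - (20.129664)·(3.040000 - 3.610000)/(20.129664 - (41.150181)) = 2.494157; f(u_2) = 5.569483
u_3 = 2.494157 - (5.569483)·(2.494157 - 3.040000)/(5.569483 - (20.129664)) = 2.285364; f(u_3) = 1.232066

2.28536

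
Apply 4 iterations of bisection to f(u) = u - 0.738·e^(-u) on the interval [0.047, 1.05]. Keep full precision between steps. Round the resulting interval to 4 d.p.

[0.4231, 0.4858]

f(0.047000) = -0.657116, f(1.050000) = 0.791746 (opposite signs)
step 1: m = 0.548500, f(m) = 0.122072 > 0 → root in [0.047000, 0.548500]
step 2: m = 0.297750, f(m) = -0.250205 < 0 → root in [0.297750, 0.548500]
step 3: m = 0.423125, f(m) = -0.060263 < 0 → root in [0.423125, 0.548500]
step 4: m = 0.485812, f(m) = 0.031797 > 0 → root in [0.423125, 0.485812]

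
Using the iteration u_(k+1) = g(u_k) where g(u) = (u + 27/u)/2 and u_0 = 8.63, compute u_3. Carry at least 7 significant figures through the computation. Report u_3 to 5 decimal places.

5.19630

u_1 = g(8.630000) = 5.879311
u_2 = g(5.879311) = 5.235843
u_3 = g(5.235843) = 5.196303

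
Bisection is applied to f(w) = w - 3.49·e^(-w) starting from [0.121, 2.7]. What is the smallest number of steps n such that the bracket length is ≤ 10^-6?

22

Initial width b − a = 2.7 − 0.121 = 2.579000.
After n steps the width is (b−a)/2^n; need (b−a)/2^n ≤ 10^-6.
So n ≥ log₂(2.579000/10^-6) = log₂(2579000.0000) ≈ 21.2984.
Hence n = 22.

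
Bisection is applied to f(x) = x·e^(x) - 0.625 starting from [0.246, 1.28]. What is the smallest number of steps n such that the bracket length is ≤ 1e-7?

Initial width b − a = 1.28 − 0.246 = 1.034000.
After n steps the width is (b−a)/2^n; need (b−a)/2^n ≤ 1e-7.
So n ≥ log₂(1.034000/1e-7) = log₂(10340000.0000) ≈ 23.3017.
Hence n = 24.

24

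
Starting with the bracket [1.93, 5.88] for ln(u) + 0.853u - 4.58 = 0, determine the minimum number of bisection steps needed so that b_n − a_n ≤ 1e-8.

29

Initial width b − a = 5.88 − 1.93 = 3.950000.
After n steps the width is (b−a)/2^n; need (b−a)/2^n ≤ 1e-8.
So n ≥ log₂(3.950000/1e-8) = log₂(395000000.0000) ≈ 28.5573.
Hence n = 29.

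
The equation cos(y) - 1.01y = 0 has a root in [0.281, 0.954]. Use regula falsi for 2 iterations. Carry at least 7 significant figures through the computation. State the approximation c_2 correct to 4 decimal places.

0.7336

f(0.281000) = 0.676969, f(0.954000) = -0.385115
step 1: c = 0.709968, f(c) = 0.041315 > 0 → new bracket [0.709968, 0.954000]
step 2: c = 0.733611, f(c) = 0.001814 > 0 → new bracket [0.733611, 0.954000]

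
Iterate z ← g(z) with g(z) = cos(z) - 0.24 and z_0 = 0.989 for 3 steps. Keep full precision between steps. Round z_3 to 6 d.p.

0.516744

z_1 = g(0.989000) = 0.309526
z_2 = g(0.309526) = 0.712478
z_3 = g(0.712478) = 0.516744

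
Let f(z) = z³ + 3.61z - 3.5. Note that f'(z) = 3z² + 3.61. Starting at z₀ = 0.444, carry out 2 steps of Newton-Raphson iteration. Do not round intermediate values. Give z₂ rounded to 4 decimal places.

0.8193

z_0 = 0.444000: f = -1.809632, f' = 4.201408 → z_1 = 0.444000 - (-1.809632)/(4.201408) = 0.874720
z_1 = 0.874720: f = 0.327020, f' = 5.905407 → z_2 = 0.874720 - (0.327020)/(5.905407) = 0.819344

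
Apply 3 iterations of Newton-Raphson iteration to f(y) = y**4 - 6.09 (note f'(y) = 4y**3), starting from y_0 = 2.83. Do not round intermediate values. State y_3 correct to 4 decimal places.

1.6071

Newton update: y ← y − f(y)/f'(y).
y_0 = 2.830000: f = 58.052479, f' = 90.660748 → y_1 = 2.830000 - (58.052479)/(90.660748) = 2.189674
y_1 = 2.189674: f = 16.898861, f' = 41.995048 → y_2 = 2.189674 - (16.898861)/(41.995048) = 1.787272
y_2 = 1.787272: f = 4.113821, f' = 22.836635 → y_3 = 1.787272 - (4.113821)/(22.836635) = 1.607131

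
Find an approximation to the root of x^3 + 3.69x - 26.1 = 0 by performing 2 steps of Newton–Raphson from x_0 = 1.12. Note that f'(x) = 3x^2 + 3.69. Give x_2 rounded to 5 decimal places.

x_0 = 1.120000: f = -20.562272, f' = 7.453200 → x_1 = 1.120000 - (-20.562272)/(7.453200) = 3.878852
x_1 = 3.878852: f = 46.572179, f' = 48.826467 → x_2 = 3.878852 - (46.572179)/(48.826467) = 2.925021

2.92502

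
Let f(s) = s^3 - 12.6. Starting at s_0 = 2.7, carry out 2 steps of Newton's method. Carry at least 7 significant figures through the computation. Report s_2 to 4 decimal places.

Newton update: s ← s − f(s)/f'(s).
f'(s) = 3s^2
s_0 = 2.700000: f = 7.083000, f' = 21.870000 → s_1 = 2.700000 - (7.083000)/(21.870000) = 2.376132
s_1 = 2.376132: f = 0.815644, f' = 16.938005 → s_2 = 2.376132 - (0.815644)/(16.938005) = 2.327977

2.3280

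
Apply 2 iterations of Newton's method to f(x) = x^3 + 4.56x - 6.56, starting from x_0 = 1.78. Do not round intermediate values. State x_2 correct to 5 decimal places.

f'(x) = 3x^2 + 4.56
x_0 = 1.780000: f = 7.196552, f' = 14.065200 → x_1 = 1.780000 - (7.196552)/(14.065200) = 1.268343
x_1 = 1.268343: f = 1.264024, f' = 9.386085 → x_2 = 1.268343 - (1.264024)/(9.386085) = 1.133673

1.13367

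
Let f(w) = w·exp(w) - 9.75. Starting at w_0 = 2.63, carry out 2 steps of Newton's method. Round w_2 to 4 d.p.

Newton update: w ← w − f(w)/f'(w).
f'(w) = (w + 1)·exp(w)
w_0 = 2.630000: f = 26.738015, f' = 50.361785 → w_1 = 2.630000 - (26.738015)/(50.361785) = 2.099081
w_1 = 2.099081: f = 7.375713, f' = 25.284384 → w_2 = 2.099081 - (7.375713)/(25.284384) = 1.807371

1.8074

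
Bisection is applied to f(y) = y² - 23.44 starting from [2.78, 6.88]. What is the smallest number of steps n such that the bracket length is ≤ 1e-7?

Initial width b − a = 6.88 − 2.78 = 4.100000.
After n steps the width is (b−a)/2^n; need (b−a)/2^n ≤ 1e-7.
So n ≥ log₂(4.100000/1e-7) = log₂(41000000.0000) ≈ 25.2891.
Hence n = 26.

26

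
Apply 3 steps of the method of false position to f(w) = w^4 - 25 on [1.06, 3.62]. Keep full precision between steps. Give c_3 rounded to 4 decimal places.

f(1.060000) = -23.737523, f(3.620000) = 146.725299
step 1: c = 1.416489, f(c) = -20.974198 < 0 → new bracket [1.416489, 3.620000]
step 2: c = 1.692082, f(c) = -16.802419 < 0 → new bracket [1.692082, 3.620000]
step 3: c = 1.890175, f(c) = -12.235374 < 0 → new bracket [1.890175, 3.620000]

1.8902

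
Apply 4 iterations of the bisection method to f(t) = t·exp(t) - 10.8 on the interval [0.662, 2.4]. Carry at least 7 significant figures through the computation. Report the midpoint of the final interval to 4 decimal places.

f(0.662000) = -9.516603, f(2.400000) = 15.655623 (opposite signs)
step 1: m = 1.531000, f(m) = -3.722497 < 0 → root in [1.531000, 2.400000]
step 2: m = 1.965500, f(m) = 3.230684 > 0 → root in [1.531000, 1.965500]
step 3: m = 1.748250, f(m) = -0.757106 < 0 → root in [1.748250, 1.965500]
step 4: m = 1.856875, f(m) = 1.090859 > 0 → root in [1.748250, 1.856875]
Midpoint of [1.748250, 1.856875] = 1.802563

1.8026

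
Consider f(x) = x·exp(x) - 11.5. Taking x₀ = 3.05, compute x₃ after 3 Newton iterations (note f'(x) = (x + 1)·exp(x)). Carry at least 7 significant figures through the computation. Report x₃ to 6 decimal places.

x_0 = 3.050000: f = 52.901800, f' = 85.517145 → x_1 = 3.050000 - (52.901800)/(85.517145) = 2.431390
x_1 = 2.431390: f = 16.156270, f' = 39.030946 → x_2 = 2.431390 - (16.156270)/(39.030946) = 2.017455
x_2 = 2.017455: f = 3.669568, f' = 22.688730 → x_3 = 2.017455 - (3.669568)/(22.688730) = 1.855719

1.855719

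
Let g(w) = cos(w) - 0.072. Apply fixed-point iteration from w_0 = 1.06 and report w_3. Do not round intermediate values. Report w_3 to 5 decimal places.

w_1 = g(1.060000) = 0.416872
w_2 = g(0.416872) = 0.842360
w_3 = g(0.842360) = 0.593704

0.59370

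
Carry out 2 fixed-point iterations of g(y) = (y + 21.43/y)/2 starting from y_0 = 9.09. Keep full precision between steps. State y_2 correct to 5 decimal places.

4.73390

y_1 = g(9.090000) = 5.723768
y_2 = g(5.723768) = 4.733903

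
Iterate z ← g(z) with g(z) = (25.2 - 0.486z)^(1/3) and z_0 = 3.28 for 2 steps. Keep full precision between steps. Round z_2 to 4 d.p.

z_1 = g(3.280000) = 2.868624
z_2 = g(2.868624) = 2.876700

2.8767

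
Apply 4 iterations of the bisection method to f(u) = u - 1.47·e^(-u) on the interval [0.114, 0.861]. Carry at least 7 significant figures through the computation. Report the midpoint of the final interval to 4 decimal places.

f(0.114000) = -1.197619, f(0.861000) = 0.239573 (opposite signs)
step 1: m = 0.487500, f(m) = -0.415315 < 0 → root in [0.487500, 0.861000]
step 2: m = 0.674250, f(m) = -0.074771 < 0 → root in [0.674250, 0.861000]
step 3: m = 0.767625, f(m) = 0.085377 > 0 → root in [0.674250, 0.767625]
step 4: m = 0.720938, f(m) = 0.006082 > 0 → root in [0.674250, 0.720938]
Midpoint of [0.674250, 0.720938] = 0.697594

0.6976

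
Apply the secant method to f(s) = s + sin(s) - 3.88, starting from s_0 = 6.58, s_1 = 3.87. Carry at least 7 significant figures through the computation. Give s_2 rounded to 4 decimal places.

f(s_0) = 2.992476, f(s_1) = -0.675682
s_2 = 3.870000 - (-0.675682)·(3.870000 - 6.580000)/(-0.675682 - (2.992476)) = 4.369187; f(s_2) = -0.452495

4.3692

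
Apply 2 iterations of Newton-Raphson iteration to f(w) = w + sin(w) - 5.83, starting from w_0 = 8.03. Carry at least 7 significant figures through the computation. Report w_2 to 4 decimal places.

f'(w) = 1 + cos(w)
w_0 = 8.030000: f = 3.184549, f' = 0.824889 → w_1 = 8.030000 - (3.184549)/(0.824889) = 4.169422
w_1 = 4.169422: f = -2.516757, f' = 0.483322 → w_2 = 4.169422 - (-2.516757)/(0.483322) = 9.376633

9.3766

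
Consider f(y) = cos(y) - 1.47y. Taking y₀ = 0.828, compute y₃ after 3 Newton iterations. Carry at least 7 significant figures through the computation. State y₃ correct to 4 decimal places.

f'(y) = -sin(y) - 1.47
y_0 = 0.828000: f = -0.540810, f' = -2.206580 → y_1 = 0.828000 - (-0.540810)/(-2.206580) = 0.582910
y_1 = 0.582910: f = -0.022014, f' = -2.020456 → y_2 = 0.582910 - (-0.022014)/(-2.020456) = 0.572015
y_2 = 0.572015: f = -0.000050, f' = -2.011327 → y_3 = 0.572015 - (-0.000050)/(-2.011327) = 0.571990

0.5720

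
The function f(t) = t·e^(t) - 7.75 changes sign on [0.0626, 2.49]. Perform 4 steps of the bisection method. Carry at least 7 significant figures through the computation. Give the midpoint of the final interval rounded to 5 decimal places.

1.65558

f(0.062600) = -7.683356, f(2.490000) = 22.282578 (opposite signs)
step 1: m = 1.276300, f(m) = -3.176562 < 0 → root in [1.276300, 2.490000]
step 2: m = 1.883150, f(m) = 4.630169 > 0 → root in [1.276300, 1.883150]
step 3: m = 1.579725, f(m) = -0.082614 < 0 → root in [1.579725, 1.883150]
step 4: m = 1.731438, f(m) = 2.030489 > 0 → root in [1.579725, 1.731438]
Midpoint of [1.579725, 1.731438] = 1.655581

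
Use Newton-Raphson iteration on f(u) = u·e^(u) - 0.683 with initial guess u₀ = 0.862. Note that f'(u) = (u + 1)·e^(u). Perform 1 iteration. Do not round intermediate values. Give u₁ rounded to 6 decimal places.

u_0 = 0.862000: f = 1.358123, f' = 4.409014 → u_1 = 0.862000 - (1.358123)/(4.409014) = 0.553967

0.553967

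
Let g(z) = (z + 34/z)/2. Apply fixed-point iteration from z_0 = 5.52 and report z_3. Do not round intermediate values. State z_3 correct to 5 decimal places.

z_1 = g(5.520000) = 5.839710
z_2 = g(5.839710) = 5.830958
z_3 = g(5.830958) = 5.830952

5.83095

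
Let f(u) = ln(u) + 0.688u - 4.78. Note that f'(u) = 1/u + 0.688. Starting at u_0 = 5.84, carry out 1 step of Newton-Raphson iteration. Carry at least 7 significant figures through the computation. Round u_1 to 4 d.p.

4.6731

u_0 = 5.840000: f = 1.002651, f' = 0.859233 → u_1 = 5.840000 - (1.002651)/(0.859233) = 4.673086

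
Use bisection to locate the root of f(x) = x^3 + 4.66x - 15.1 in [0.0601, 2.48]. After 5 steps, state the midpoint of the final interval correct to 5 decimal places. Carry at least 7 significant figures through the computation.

1.83721

f(0.060100) = -14.819717, f(2.480000) = 11.709792 (opposite signs)
step 1: m = 1.270050, f(m) = -7.132942 < 0 → root in [1.270050, 2.480000]
step 2: m = 1.875025, f(m) = 0.229677 > 0 → root in [1.270050, 1.875025]
step 3: m = 1.572537, f(m) = -3.883288 < 0 → root in [1.572537, 1.875025]
step 4: m = 1.723781, f(m) = -1.945098 < 0 → root in [1.723781, 1.875025]
step 5: m = 1.799403, f(m) = -0.888581 < 0 → root in [1.799403, 1.875025]
Midpoint of [1.799403, 1.875025] = 1.837214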